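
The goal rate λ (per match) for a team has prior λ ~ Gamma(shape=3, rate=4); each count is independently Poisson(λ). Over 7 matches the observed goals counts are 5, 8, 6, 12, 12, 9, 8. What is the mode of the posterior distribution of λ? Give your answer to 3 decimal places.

λ̂_MAP = 5.636

Σxᵢ = 5+8+6+12+12+9+8 = 60, with n = 7.
Posterior ∝ λ^2e^(−4λ) · λ^60e^(−7λ) = λ^62e^(−11λ), i.e. Gamma(shape=63, rate=11).
The mode of a Gamma(a, b) with a ≥ 1 (shape–rate) is (a−1)/b = 62/11 ≈ 5.636.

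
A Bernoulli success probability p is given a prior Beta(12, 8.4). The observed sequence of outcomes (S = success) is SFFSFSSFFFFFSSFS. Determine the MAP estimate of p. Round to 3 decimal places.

p̂_MAP = 0.523

Prior: Beta(12, 8.4).
Data: 7 successes in 16 trials (from the sequence). The binomial likelihood contributes p^7(1−p)^9, so the posterior is Beta(12+7, 8.4+9) = Beta(19, 17.4).
For Beta(a, b) with a, b > 1 the mode is (a−1)/(a+b−2) = 18/34.4 ≈ 0.523.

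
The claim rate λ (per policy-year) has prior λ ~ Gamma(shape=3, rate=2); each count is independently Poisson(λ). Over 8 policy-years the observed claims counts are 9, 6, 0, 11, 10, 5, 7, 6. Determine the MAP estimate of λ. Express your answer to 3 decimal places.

Σxᵢ = 9+6+0+11+10+5+7+6 = 54, with n = 8.
Posterior ∝ λ^2e^(−2λ) · λ^54e^(−8λ) = λ^56e^(−10λ), i.e. Gamma(shape=57, rate=10).
The mode of a Gamma(a, b) with a ≥ 1 (shape–rate) is (a−1)/b = 56/10 ≈ 5.600.

λ̂_MAP = 5.600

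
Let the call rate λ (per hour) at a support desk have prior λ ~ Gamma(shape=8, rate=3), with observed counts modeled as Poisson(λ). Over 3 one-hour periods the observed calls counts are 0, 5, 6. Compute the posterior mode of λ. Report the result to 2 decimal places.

λ̂_MAP = 3.00

Σxᵢ = 0+5+6 = 11, with n = 3.
Posterior ∝ λ^7e^(−3λ) · λ^11e^(−3λ) = λ^18e^(−6λ), i.e. Gamma(shape=19, rate=6).
The mode of a Gamma(a, b) with a ≥ 1 (shape–rate) is (a−1)/b = 18/6 ≈ 3.00.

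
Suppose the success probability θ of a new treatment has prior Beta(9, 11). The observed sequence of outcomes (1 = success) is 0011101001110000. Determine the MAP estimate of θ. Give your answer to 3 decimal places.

Prior: Beta(9, 11).
Data: 7 successes in 16 trials (from the sequence). The binomial likelihood contributes θ^7(1−θ)^9, so the posterior is Beta(9+7, 11+9) = Beta(16, 20).
For Beta(a, b) with a, b > 1 the mode is (a−1)/(a+b−2) = 15/34 ≈ 0.441.

θ̂_MAP = 0.441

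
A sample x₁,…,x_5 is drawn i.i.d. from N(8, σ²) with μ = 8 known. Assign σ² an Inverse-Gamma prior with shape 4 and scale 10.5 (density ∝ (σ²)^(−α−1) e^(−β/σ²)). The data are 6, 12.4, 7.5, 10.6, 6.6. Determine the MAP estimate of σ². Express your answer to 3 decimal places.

σ̂²_MAP = 3.555

Sum of squared deviations about the known mean: SS = (6−8)² + (12.4−8)² + (7.5−8)² + (10.6−8)² + (6.6−8)² = 32.33.
The Normal likelihood contributes (σ²)^(−n/2) exp(−SS/(2σ²)), so the posterior is Inverse-Gamma(α + n/2, β + SS/2) = Inverse-Gamma(6.5, 26.665).
The mode of Inverse-Gamma(a, b) is b/(a+1) = 26.665/7.5 ≈ 3.555.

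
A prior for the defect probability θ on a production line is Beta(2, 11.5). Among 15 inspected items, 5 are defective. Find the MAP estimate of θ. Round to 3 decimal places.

θ̂_MAP = 0.226

Prior: Beta(2, 11.5).
Data: 5 successes in 15 trials. The binomial likelihood contributes θ^5(1−θ)^10, so the posterior is Beta(2+5, 11.5+10) = Beta(7, 21.5).
For Beta(a, b) with a, b > 1 the mode is (a−1)/(a+b−2) = 6/26.5 ≈ 0.226.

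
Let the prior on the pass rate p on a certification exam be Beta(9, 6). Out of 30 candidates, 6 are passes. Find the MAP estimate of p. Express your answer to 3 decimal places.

Prior: Beta(9, 6).
Data: 6 successes in 30 trials. The binomial likelihood contributes p^6(1−p)^24, so the posterior is Beta(9+6, 6+24) = Beta(15, 30).
For Beta(a, b) with a, b > 1 the mode is (a−1)/(a+b−2) = 14/43 ≈ 0.326.

p̂_MAP = 0.326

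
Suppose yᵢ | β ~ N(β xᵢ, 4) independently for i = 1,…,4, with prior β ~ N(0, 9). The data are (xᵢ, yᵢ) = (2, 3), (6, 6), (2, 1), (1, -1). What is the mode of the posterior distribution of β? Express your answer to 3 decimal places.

log p(β | y) = −Σ(yᵢ − βxᵢ)²/(2·4) − β²/(2·9) + const.
Setting the derivative to zero: Σxᵢ(yᵢ − βxᵢ)/4 − β/9 = 0, so β = Σxᵢyᵢ / (Σxᵢ² + σ²/τ²).
Σxᵢyᵢ = 2·3 + 6·6 + 2·1 + 1·(-1) = 43; Σxᵢ² = 45; σ²/τ² = 4/9.
β̂_MAP = 43 / (45 + 4/9) = 43/(409/9) = 387/409 ≈ 0.946.

β̂_MAP = 0.946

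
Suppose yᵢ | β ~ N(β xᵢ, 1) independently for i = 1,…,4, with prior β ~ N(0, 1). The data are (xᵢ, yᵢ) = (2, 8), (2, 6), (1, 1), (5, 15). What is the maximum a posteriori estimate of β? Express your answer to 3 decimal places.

β̂_MAP = 2.971

log p(β | y) = −Σ(yᵢ − βxᵢ)²/(2·1) − β²/(2·1) + const.
Setting the derivative to zero: Σxᵢ(yᵢ − βxᵢ)/1 − β/1 = 0, so β = Σxᵢyᵢ / (Σxᵢ² + σ²/τ²).
Σxᵢyᵢ = 2·8 + 2·6 + 1·1 + 5·15 = 104; Σxᵢ² = 34; σ²/τ² = 1.
β̂_MAP = 104 / (34 + 1) = 104/35 ≈ 2.971.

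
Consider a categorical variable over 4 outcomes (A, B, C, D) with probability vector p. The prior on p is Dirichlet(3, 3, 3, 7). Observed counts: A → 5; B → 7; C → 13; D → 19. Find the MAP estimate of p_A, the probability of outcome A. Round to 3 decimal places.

The posterior is Dirichlet(αᵢ + nᵢ) = Dirichlet(8, 10, 16, 26).
For a Dirichlet(a₁,…,a_K) with all aᵢ > 1, the mode has j-th component (aⱼ − 1)/(Σaᵢ − K).
Here Σaᵢ = 60 and K = 4, so p_A = (8 − 1)/(60 − 4) = 7/56 ≈ 0.125.

MAP estimate of p_A = 0.125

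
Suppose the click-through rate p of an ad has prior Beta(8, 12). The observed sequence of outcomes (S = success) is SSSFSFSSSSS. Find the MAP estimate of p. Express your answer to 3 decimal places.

Prior: Beta(8, 12).
Data: 9 successes in 11 trials (from the sequence). The binomial likelihood contributes p^9(1−p)^2, so the posterior is Beta(8+9, 12+2) = Beta(17, 14).
For Beta(a, b) with a, b > 1 the mode is (a−1)/(a+b−2) = 16/29 ≈ 0.552.

p̂_MAP = 0.552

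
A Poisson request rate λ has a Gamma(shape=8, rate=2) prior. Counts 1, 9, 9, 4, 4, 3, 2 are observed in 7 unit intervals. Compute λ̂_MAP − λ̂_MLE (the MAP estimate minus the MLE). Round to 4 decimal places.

MAP − MLE = -0.2381

Σxᵢ = 32. Posterior is Gamma(40, 9); MAP = (40−1)/9 = 39/9 ≈ 4.33333.
MLE = x̄ = 32/7 ≈ 4.57143.
Difference = 39/9 − 32/7 = -5/21 ≈ -0.2381.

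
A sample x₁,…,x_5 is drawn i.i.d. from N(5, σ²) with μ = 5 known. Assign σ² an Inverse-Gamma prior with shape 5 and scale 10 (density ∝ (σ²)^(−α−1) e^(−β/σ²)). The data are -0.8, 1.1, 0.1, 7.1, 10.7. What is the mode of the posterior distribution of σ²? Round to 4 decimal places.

σ̂²_MAP = 7.6329

Sum of squared deviations about the known mean: SS = (-0.8−5)² + (1.1−5)² + (0.1−5)² + (7.1−5)² + (10.7−5)² = 109.76.
The Normal likelihood contributes (σ²)^(−n/2) exp(−SS/(2σ²)), so the posterior is Inverse-Gamma(α + n/2, β + SS/2) = Inverse-Gamma(7.5, 64.88).
The mode of Inverse-Gamma(a, b) is b/(a+1) = 64.88/8.5 ≈ 7.6329.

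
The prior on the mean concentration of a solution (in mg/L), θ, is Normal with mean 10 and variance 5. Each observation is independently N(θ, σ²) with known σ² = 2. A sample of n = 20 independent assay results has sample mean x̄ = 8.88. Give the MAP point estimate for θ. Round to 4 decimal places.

n = 20, x̄ = 8.88.
For a Normal prior and Normal likelihood with known variance, the posterior is Normal; its mode equals its mean, the precision-weighted average.
Prior precision 1/σ₀² = 1/5 = 0.2; data precision n/σ² = 20/2 = 10.
θ̂ = (0.2·10 + 10·8.88) / (0.2 + 10) = 90.8/10.2 = 454/51 ≈ 8.9020.

θ̂_MAP = 8.9020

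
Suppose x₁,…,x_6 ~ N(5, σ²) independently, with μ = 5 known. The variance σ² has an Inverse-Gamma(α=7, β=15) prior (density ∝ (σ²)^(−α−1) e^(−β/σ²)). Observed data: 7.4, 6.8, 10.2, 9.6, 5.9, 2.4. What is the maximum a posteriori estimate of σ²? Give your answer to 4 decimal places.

Sum of squared deviations about the known mean: SS = (7.4−5)² + (6.8−5)² + (10.2−5)² + (9.6−5)² + (5.9−5)² + (2.4−5)² = 64.77.
The Normal likelihood contributes (σ²)^(−n/2) exp(−SS/(2σ²)), so the posterior is Inverse-Gamma(α + n/2, β + SS/2) = Inverse-Gamma(10, 47.385).
The mode of Inverse-Gamma(a, b) is b/(a+1) = 47.385/11 ≈ 4.3077.

σ̂²_MAP = 4.3077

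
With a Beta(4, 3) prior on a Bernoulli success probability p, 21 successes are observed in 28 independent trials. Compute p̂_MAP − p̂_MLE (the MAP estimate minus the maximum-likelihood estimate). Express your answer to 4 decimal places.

Posterior is Beta(25, 10); MAP = (25−1)/(35−2) = 24/33 ≈ 0.72727.
MLE ignores the prior: p̂_MLE = k/n = 21/28 ≈ 0.75000.
Difference = 24/33 − 21/28 = -1/44 ≈ -0.0227.

MAP − MLE = -0.0227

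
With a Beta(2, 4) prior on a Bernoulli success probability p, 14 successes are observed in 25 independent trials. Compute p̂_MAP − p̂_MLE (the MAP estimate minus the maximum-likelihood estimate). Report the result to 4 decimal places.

MAP − MLE = -0.0428

Posterior is Beta(16, 15); MAP = (16−1)/(31−2) = 15/29 ≈ 0.51724.
MLE ignores the prior: p̂_MLE = k/n = 14/25 ≈ 0.56000.
Difference = 15/29 − 14/25 = -31/725 ≈ -0.0428.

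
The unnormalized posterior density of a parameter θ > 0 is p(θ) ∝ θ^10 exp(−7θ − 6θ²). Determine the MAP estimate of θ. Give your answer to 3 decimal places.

θ̂_MAP = 0.667

ℓ'(θ) = 10/θ − 7 − 12θ. Setting this to zero and multiplying by θ: 12θ² + 7θ − 10 = 0.
θ = (−7 + √(7² + 4·12·10)) / (2·12) = (−7 + √529) / 24 = (−7 + 23)/24 = 2/3.
ℓ''(θ) = −10/θ² − 12 < 0, confirming a maximum.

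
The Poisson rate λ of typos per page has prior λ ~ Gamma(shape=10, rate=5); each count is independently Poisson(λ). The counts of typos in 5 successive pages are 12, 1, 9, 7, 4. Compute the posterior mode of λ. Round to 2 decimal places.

Σxᵢ = 12+1+9+7+4 = 33, with n = 5.
Posterior ∝ λ^9e^(−5λ) · λ^33e^(−5λ) = λ^42e^(−10λ), i.e. Gamma(shape=43, rate=10).
The mode of a Gamma(a, b) with a ≥ 1 (shape–rate) is (a−1)/b = 42/10 ≈ 4.20.

λ̂_MAP = 4.20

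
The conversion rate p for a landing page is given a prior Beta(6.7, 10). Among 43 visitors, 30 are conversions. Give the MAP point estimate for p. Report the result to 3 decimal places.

Prior: Beta(6.7, 10).
Data: 30 successes in 43 trials. The binomial likelihood contributes p^30(1−p)^13, so the posterior is Beta(6.7+30, 10+13) = Beta(36.7, 23).
For Beta(a, b) with a, b > 1 the mode is (a−1)/(a+b−2) = 35.7/57.7 ≈ 0.619.

p̂_MAP = 0.619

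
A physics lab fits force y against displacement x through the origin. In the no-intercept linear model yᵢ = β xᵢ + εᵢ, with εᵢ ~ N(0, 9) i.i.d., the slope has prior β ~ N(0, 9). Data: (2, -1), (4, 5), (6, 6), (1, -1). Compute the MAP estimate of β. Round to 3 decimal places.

β̂_MAP = 0.914

log p(β | y) = −Σ(yᵢ − βxᵢ)²/(2·9) − β²/(2·9) + const.
Setting the derivative to zero: Σxᵢ(yᵢ − βxᵢ)/9 − β/9 = 0, so β = Σxᵢyᵢ / (Σxᵢ² + σ²/τ²).
Σxᵢyᵢ = 2·(-1) + 4·5 + 6·6 + 1·(-1) = 53; Σxᵢ² = 57; σ²/τ² = 1.
β̂_MAP = 53 / (57 + 1) = 53/58 ≈ 0.914.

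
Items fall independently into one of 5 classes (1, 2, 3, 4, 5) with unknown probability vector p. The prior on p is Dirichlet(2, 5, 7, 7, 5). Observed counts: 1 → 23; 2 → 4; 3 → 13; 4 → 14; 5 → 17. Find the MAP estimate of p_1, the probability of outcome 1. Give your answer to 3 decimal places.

MAP estimate: 0.261

The posterior is Dirichlet(αᵢ + nᵢ) = Dirichlet(25, 9, 20, 21, 22).
For a Dirichlet(a₁,…,a_K) with all aᵢ > 1, the mode has j-th component (aⱼ − 1)/(Σaᵢ − K).
Here Σaᵢ = 97 and K = 5, so p_1 = (25 − 1)/(97 − 5) = 24/92 ≈ 0.261.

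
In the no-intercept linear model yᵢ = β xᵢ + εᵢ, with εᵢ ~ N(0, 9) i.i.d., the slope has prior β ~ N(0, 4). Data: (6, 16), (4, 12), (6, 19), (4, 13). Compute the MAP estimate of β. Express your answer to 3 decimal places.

β̂_MAP = 2.918

log p(β | y) = −Σ(yᵢ − βxᵢ)²/(2·9) − β²/(2·4) + const.
Setting the derivative to zero: Σxᵢ(yᵢ − βxᵢ)/9 − β/4 = 0, so β = Σxᵢyᵢ / (Σxᵢ² + σ²/τ²).
Σxᵢyᵢ = 6·16 + 4·12 + 6·19 + 4·13 = 310; Σxᵢ² = 104; σ²/τ² = 2.25.
β̂_MAP = 310 / (104 + 2.25) = 310/106.25 ≈ 2.918.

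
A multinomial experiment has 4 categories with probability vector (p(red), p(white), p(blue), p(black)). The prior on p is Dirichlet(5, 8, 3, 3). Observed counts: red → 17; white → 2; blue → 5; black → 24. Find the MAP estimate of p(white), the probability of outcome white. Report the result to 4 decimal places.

MAP estimate of p(white) = 0.1429

The posterior is Dirichlet(αᵢ + nᵢ) = Dirichlet(22, 10, 8, 27).
For a Dirichlet(a₁,…,a_K) with all aᵢ > 1, the mode has j-th component (aⱼ − 1)/(Σaᵢ − K).
Here Σaᵢ = 67 and K = 4, so p(white) = (10 − 1)/(67 − 4) = 9/63 ≈ 0.1429.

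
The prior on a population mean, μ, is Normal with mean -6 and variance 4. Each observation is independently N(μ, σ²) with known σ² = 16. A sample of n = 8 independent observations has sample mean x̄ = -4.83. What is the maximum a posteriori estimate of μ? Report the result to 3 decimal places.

n = 8, x̄ = -4.83.
For a Normal prior and Normal likelihood with known variance, the posterior is Normal; its mode equals its mean, the precision-weighted average.
Prior precision 1/σ₀² = 1/4 = 0.25; data precision n/σ² = 8/16 = 0.5.
μ̂ = (0.25·(-6) + 0.5·(-4.83)) / (0.25 + 0.5) = (-3.915)/0.75 = -5.220.

μ̂_MAP = -5.220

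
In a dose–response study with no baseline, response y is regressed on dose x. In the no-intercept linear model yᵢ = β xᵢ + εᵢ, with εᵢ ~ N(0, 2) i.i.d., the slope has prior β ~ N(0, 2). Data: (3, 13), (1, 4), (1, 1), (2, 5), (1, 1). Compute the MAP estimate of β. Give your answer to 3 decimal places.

log p(β | y) = −Σ(yᵢ − βxᵢ)²/(2·2) − β²/(2·2) + const.
Setting the derivative to zero: Σxᵢ(yᵢ − βxᵢ)/2 − β/2 = 0, so β = Σxᵢyᵢ / (Σxᵢ² + σ²/τ²).
Σxᵢyᵢ = 3·13 + 1·4 + 1·1 + 2·5 + 1·1 = 55; Σxᵢ² = 16; σ²/τ² = 1.
β̂_MAP = 55 / (16 + 1) = 55/17 ≈ 3.235.

β̂_MAP = 3.235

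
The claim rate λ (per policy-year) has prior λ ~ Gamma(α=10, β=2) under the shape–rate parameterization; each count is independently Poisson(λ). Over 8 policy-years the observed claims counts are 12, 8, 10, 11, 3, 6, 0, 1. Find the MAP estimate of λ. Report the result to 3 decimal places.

λ̂_MAP = 6.000

Σxᵢ = 12+8+10+11+3+6+0+1 = 51, with n = 8.
Posterior ∝ λ^9e^(−2λ) · λ^51e^(−8λ) = λ^60e^(−10λ), i.e. Gamma(shape=61, rate=10).
The mode of a Gamma(a, b) with a ≥ 1 (shape–rate) is (a−1)/b = 60/10 ≈ 6.000.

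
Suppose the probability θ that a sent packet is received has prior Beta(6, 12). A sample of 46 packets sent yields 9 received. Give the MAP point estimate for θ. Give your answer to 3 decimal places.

θ̂_MAP = 0.226

Prior: Beta(6, 12).
Data: 9 successes in 46 trials. The binomial likelihood contributes θ^9(1−θ)^37, so the posterior is Beta(6+9, 12+37) = Beta(15, 49).
For Beta(a, b) with a, b > 1 the mode is (a−1)/(a+b−2) = 14/62 ≈ 0.226.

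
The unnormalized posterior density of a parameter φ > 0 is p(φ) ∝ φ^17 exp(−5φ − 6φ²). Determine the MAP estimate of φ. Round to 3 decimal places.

φ̂_MAP = 1.000

ℓ'(φ) = 17/φ − 5 − 12φ. Setting this to zero and multiplying by φ: 12φ² + 5φ − 17 = 0.
φ = (−5 + √(5² + 4·12·17)) / (2·12) = (−5 + √841) / 24 = (−5 + 29)/24 = 1.
ℓ''(φ) = −17/φ² − 12 < 0, confirming a maximum.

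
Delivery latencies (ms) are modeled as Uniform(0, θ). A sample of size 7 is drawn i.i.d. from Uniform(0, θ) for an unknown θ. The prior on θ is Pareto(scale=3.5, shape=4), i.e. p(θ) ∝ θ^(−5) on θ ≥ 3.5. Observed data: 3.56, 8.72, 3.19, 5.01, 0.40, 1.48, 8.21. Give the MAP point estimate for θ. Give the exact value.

θ̂_MAP = 8.72

The Uniform(0, θ) likelihood is θ^(−n) for θ ≥ max(xᵢ), zero otherwise. Here max(xᵢ) = 8.72.
Posterior ∝ θ^(−5) · θ^(−7) = θ^(−12) on θ ≥ max(3.5, 8.72) = 8.72.
This density is strictly decreasing in θ, so the posterior mode lies at the lower boundary of the support.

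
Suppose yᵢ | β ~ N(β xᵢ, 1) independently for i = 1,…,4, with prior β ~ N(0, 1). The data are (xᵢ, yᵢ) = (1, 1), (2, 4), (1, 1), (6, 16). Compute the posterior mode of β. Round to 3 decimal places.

log p(β | y) = −Σ(yᵢ − βxᵢ)²/(2·1) − β²/(2·1) + const.
Setting the derivative to zero: Σxᵢ(yᵢ − βxᵢ)/1 − β/1 = 0, so β = Σxᵢyᵢ / (Σxᵢ² + σ²/τ²).
Σxᵢyᵢ = 1·1 + 2·4 + 1·1 + 6·16 = 106; Σxᵢ² = 42; σ²/τ² = 1.
β̂_MAP = 106 / (42 + 1) = 106/43 ≈ 2.465.

β̂_MAP = 2.465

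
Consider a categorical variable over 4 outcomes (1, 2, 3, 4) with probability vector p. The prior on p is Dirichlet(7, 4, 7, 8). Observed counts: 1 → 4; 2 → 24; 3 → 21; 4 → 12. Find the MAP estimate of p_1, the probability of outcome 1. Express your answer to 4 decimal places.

MAP estimate: 0.1205

The posterior is Dirichlet(αᵢ + nᵢ) = Dirichlet(11, 28, 28, 20).
For a Dirichlet(a₁,…,a_K) with all aᵢ > 1, the mode has j-th component (aⱼ − 1)/(Σaᵢ − K).
Here Σaᵢ = 87 and K = 4, so p_1 = (11 − 1)/(87 − 4) = 10/83 ≈ 0.1205.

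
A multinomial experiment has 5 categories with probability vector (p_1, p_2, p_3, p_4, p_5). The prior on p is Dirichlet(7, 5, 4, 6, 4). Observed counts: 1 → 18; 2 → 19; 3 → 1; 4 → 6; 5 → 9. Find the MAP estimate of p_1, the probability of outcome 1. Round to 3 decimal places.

MAP estimate: 0.324

The posterior is Dirichlet(αᵢ + nᵢ) = Dirichlet(25, 24, 5, 12, 13).
For a Dirichlet(a₁,…,a_K) with all aᵢ > 1, the mode has j-th component (aⱼ − 1)/(Σaᵢ − K).
Here Σaᵢ = 79 and K = 5, so p_1 = (25 − 1)/(79 − 5) = 24/74 ≈ 0.324.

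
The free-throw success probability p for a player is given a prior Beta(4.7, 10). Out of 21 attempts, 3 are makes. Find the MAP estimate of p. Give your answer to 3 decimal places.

p̂_MAP = 0.199

Prior: Beta(4.7, 10).
Data: 3 successes in 21 trials. The binomial likelihood contributes p^3(1−p)^18, so the posterior is Beta(4.7+3, 10+18) = Beta(7.7, 28).
For Beta(a, b) with a, b > 1 the mode is (a−1)/(a+b−2) = 6.7/33.7 ≈ 0.199.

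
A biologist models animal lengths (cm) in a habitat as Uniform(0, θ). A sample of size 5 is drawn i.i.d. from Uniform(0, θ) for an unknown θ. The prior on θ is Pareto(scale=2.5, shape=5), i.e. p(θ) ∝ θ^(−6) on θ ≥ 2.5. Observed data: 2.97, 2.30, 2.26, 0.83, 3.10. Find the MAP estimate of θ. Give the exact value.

The Uniform(0, θ) likelihood is θ^(−n) for θ ≥ max(xᵢ), zero otherwise. Here max(xᵢ) = 3.10.
Posterior ∝ θ^(−6) · θ^(−5) = θ^(−11) on θ ≥ max(2.5, 3.10) = 3.10.
This density is strictly decreasing in θ, so the posterior mode lies at the lower boundary of the support.

θ̂_MAP = 3.10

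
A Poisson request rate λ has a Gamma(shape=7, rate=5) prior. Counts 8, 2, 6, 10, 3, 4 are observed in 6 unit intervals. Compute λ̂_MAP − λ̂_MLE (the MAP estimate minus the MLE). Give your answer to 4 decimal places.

Σxᵢ = 33. Posterior is Gamma(40, 11); MAP = (40−1)/11 = 39/11 ≈ 3.54545.
MLE = x̄ = 33/6 ≈ 5.50000.
Difference = 39/11 − 33/6 = -43/22 ≈ -1.9545.

MAP − MLE = -1.9545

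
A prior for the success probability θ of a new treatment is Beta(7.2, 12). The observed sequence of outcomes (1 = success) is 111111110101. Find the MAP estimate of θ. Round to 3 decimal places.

Prior: Beta(7.2, 12).
Data: 10 successes in 12 trials (from the sequence). The binomial likelihood contributes θ^10(1−θ)^2, so the posterior is Beta(7.2+10, 12+2) = Beta(17.2, 14).
For Beta(a, b) with a, b > 1 the mode is (a−1)/(a+b−2) = 16.2/29.2 ≈ 0.555.

θ̂_MAP = 0.555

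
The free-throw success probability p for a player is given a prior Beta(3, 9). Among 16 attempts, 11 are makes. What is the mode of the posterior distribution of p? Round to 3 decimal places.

p̂_MAP = 0.500

Prior: Beta(3, 9).
Data: 11 successes in 16 trials. The binomial likelihood contributes p^11(1−p)^5, so the posterior is Beta(3+11, 9+5) = Beta(14, 14).
For Beta(a, b) with a, b > 1 the mode is (a−1)/(a+b−2) = 13/26 ≈ 0.500.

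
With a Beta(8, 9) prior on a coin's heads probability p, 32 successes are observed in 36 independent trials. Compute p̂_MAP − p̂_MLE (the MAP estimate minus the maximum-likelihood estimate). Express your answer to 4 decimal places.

Posterior is Beta(40, 13); MAP = (40−1)/(53−2) = 39/51 ≈ 0.76471.
MLE ignores the prior: p̂_MLE = k/n = 32/36 ≈ 0.88889.
Difference = 39/51 − 32/36 = -19/153 ≈ -0.1242.

MAP − MLE = -0.1242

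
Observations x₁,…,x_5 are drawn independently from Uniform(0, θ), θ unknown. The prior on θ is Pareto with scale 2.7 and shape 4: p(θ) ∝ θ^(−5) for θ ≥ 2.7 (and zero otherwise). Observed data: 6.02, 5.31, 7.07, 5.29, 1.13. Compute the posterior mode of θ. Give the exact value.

The Uniform(0, θ) likelihood is θ^(−n) for θ ≥ max(xᵢ), zero otherwise. Here max(xᵢ) = 7.07.
Posterior ∝ θ^(−5) · θ^(−5) = θ^(−10) on θ ≥ max(2.7, 7.07) = 7.07.
This density is strictly decreasing in θ, so the posterior mode lies at the lower boundary of the support.

θ̂_MAP = 7.07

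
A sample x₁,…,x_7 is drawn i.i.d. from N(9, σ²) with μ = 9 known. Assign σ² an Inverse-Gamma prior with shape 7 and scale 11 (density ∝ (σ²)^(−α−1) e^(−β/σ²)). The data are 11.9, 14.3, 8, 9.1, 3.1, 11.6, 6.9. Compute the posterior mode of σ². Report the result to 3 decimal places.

σ̂²_MAP = 4.587

Sum of squared deviations about the known mean: SS = (11.9−9)² + (14.3−9)² + (8−9)² + (9.1−9)² + (3.1−9)² + (11.6−9)² + (6.9−9)² = 83.49.
The Normal likelihood contributes (σ²)^(−n/2) exp(−SS/(2σ²)), so the posterior is Inverse-Gamma(α + n/2, β + SS/2) = Inverse-Gamma(10.5, 52.745).
The mode of Inverse-Gamma(a, b) is b/(a+1) = 52.745/11.5 ≈ 4.587.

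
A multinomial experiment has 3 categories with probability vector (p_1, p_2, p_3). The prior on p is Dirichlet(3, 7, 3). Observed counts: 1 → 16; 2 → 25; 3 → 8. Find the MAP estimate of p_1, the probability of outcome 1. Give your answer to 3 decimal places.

MAP estimate: 0.305

The posterior is Dirichlet(αᵢ + nᵢ) = Dirichlet(19, 32, 11).
For a Dirichlet(a₁,…,a_K) with all aᵢ > 1, the mode has j-th component (aⱼ − 1)/(Σaᵢ − K).
Here Σaᵢ = 62 and K = 3, so p_1 = (19 − 1)/(62 − 3) = 18/59 ≈ 0.305.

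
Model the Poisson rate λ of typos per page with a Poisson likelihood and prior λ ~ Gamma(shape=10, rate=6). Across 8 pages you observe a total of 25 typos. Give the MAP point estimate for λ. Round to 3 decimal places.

λ̂_MAP = 2.429

Σxᵢ = 25, n = 8.
Posterior ∝ λ^9e^(−6λ) · λ^25e^(−8λ) = λ^34e^(−14λ), i.e. Gamma(shape=35, rate=14).
The mode of a Gamma(a, b) with a ≥ 1 (shape–rate) is (a−1)/b = 34/14 ≈ 2.429.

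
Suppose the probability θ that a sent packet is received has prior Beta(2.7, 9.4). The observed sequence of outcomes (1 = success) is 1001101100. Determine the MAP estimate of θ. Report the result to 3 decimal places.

θ̂_MAP = 0.333

Prior: Beta(2.7, 9.4).
Data: 5 successes in 10 trials (from the sequence). The binomial likelihood contributes θ^5(1−θ)^5, so the posterior is Beta(2.7+5, 9.4+5) = Beta(7.7, 14.4).
For Beta(a, b) with a, b > 1 the mode is (a−1)/(a+b−2) = 6.7/20.1 ≈ 0.333.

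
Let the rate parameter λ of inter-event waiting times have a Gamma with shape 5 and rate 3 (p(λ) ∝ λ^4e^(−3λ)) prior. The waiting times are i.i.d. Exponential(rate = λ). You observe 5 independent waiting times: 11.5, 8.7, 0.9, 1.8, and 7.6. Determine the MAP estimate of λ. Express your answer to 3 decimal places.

λ̂_MAP = 0.269

The Exponential(rate=λ) likelihood is ∝ λ^n e^(−λΣtᵢ). Here n = 5 and Σtᵢ = 11.5 + 8.7 + 0.9 + 1.8 + 7.6 = 30.5.
Posterior ∝ λ^4e^(−3λ) · λ^5e^(−30.5λ) = λ^9e^(−33.5λ), i.e. Gamma(10, 33.5).
Mode = (a−1)/b = 9/33.5 ≈ 0.269.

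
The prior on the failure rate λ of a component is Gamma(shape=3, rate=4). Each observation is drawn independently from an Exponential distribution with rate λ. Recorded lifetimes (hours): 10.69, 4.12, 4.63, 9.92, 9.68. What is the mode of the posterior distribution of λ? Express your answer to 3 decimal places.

λ̂_MAP = 0.163

The Exponential(rate=λ) likelihood is ∝ λ^n e^(−λΣtᵢ). Here n = 5 and Σtᵢ = 10.69 + 4.12 + 4.63 + 9.92 + 9.68 = 39.04.
Posterior ∝ λ^2e^(−4λ) · λ^5e^(−39.04λ) = λ^7e^(−43.04λ), i.e. Gamma(8, 43.04).
Mode = (a−1)/b = 7/43.04 ≈ 0.163.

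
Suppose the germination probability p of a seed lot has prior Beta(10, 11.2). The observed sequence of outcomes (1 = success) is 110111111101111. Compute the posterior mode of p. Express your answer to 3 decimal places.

Prior: Beta(10, 11.2).
Data: 13 successes in 15 trials (from the sequence). The binomial likelihood contributes p^13(1−p)^2, so the posterior is Beta(10+13, 11.2+2) = Beta(23, 13.2).
For Beta(a, b) with a, b > 1 the mode is (a−1)/(a+b−2) = 22/34.2 ≈ 0.643.

p̂_MAP = 0.643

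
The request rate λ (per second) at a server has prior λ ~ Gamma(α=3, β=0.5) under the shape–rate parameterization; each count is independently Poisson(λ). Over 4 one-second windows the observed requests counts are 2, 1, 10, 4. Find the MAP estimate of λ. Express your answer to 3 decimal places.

λ̂_MAP = 4.222

Σxᵢ = 2+1+10+4 = 17, with n = 4.
Posterior ∝ λ^2e^(−0.5λ) · λ^17e^(−4λ) = λ^19e^(−4.5λ), i.e. Gamma(shape=20, rate=4.5).
The mode of a Gamma(a, b) with a ≥ 1 (shape–rate) is (a−1)/b = 19/4.5 ≈ 4.222.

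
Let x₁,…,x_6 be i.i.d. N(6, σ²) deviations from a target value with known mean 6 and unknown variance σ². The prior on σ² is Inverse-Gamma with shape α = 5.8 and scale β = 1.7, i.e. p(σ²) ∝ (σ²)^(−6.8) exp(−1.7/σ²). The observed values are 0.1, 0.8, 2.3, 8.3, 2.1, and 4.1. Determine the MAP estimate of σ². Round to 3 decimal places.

Sum of squared deviations about the known mean: SS = (0.1−6)² + (0.8−6)² + (2.3−6)² + (8.3−6)² + (2.1−6)² + (4.1−6)² = 99.65.
The Normal likelihood contributes (σ²)^(−n/2) exp(−SS/(2σ²)), so the posterior is Inverse-Gamma(α + n/2, β + SS/2) = Inverse-Gamma(8.8, 51.525).
The mode of Inverse-Gamma(a, b) is b/(a+1) = 51.525/9.8 ≈ 5.258.

σ̂²_MAP = 5.258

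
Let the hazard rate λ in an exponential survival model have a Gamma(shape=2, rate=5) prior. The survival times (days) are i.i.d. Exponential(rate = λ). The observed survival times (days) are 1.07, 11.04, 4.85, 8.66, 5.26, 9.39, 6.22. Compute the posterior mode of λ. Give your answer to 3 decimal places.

The Exponential(rate=λ) likelihood is ∝ λ^n e^(−λΣtᵢ). Here n = 7 and Σtᵢ = 1.07 + 11.04 + 4.85 + 8.66 + 5.26 + 9.39 + 6.22 = 46.49.
Posterior ∝ λe^(−5λ) · λ^7e^(−46.49λ) = λ^8e^(−51.49λ), i.e. Gamma(9, 51.49).
Mode = (a−1)/b = 8/51.49 ≈ 0.155.

λ̂_MAP = 0.155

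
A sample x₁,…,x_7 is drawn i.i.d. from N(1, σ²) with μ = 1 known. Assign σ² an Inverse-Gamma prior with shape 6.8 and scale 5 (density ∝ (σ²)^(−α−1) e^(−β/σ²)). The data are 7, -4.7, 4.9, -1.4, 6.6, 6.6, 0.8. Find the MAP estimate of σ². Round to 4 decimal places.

Sum of squared deviations about the known mean: SS = (7−1)² + (-4.7−1)² + (4.9−1)² + (-1.4−1)² + (6.6−1)² + (6.6−1)² + (0.8−1)² = 152.22.
The Normal likelihood contributes (σ²)^(−n/2) exp(−SS/(2σ²)), so the posterior is Inverse-Gamma(α + n/2, β + SS/2) = Inverse-Gamma(10.3, 81.11).
The mode of Inverse-Gamma(a, b) is b/(a+1) = 81.11/11.3 ≈ 7.1779.

σ̂²_MAP = 7.1779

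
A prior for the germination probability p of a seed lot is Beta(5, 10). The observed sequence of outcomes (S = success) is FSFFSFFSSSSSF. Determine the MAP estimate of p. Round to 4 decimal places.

p̂_MAP = 0.4231

Prior: Beta(5, 10).
Data: 7 successes in 13 trials (from the sequence). The binomial likelihood contributes p^7(1−p)^6, so the posterior is Beta(5+7, 10+6) = Beta(12, 16).
For Beta(a, b) with a, b > 1 the mode is (a−1)/(a+b−2) = 11/26 ≈ 0.4231.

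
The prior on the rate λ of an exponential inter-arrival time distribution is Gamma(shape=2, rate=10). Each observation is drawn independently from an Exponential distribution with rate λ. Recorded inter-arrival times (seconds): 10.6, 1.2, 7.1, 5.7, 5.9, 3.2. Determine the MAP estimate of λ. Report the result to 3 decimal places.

λ̂_MAP = 0.160

The Exponential(rate=λ) likelihood is ∝ λ^n e^(−λΣtᵢ). Here n = 6 and Σtᵢ = 10.6 + 1.2 + 7.1 + 5.7 + 5.9 + 3.2 = 33.7.
Posterior ∝ λe^(−10λ) · λ^6e^(−33.7λ) = λ^7e^(−43.7λ), i.e. Gamma(8, 43.7).
Mode = (a−1)/b = 7/43.7 ≈ 0.160.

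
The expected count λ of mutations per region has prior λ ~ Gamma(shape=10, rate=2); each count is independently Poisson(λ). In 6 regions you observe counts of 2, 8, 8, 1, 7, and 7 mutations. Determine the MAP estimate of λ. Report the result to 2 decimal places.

Σxᵢ = 2+8+8+1+7+7 = 33, with n = 6.
Posterior ∝ λ^9e^(−2λ) · λ^33e^(−6λ) = λ^42e^(−8λ), i.e. Gamma(shape=43, rate=8).
The mode of a Gamma(a, b) with a ≥ 1 (shape–rate) is (a−1)/b = 42/8 ≈ 5.25.

λ̂_MAP = 5.25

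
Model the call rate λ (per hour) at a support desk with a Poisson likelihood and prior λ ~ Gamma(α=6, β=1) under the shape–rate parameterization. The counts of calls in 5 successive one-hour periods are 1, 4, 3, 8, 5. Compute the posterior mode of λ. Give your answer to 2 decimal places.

Σxᵢ = 1+4+3+8+5 = 21, with n = 5.
Posterior ∝ λ^5e^(−1λ) · λ^21e^(−5λ) = λ^26e^(−6λ), i.e. Gamma(shape=27, rate=6).
The mode of a Gamma(a, b) with a ≥ 1 (shape–rate) is (a−1)/b = 26/6 ≈ 4.33.

λ̂_MAP = 4.33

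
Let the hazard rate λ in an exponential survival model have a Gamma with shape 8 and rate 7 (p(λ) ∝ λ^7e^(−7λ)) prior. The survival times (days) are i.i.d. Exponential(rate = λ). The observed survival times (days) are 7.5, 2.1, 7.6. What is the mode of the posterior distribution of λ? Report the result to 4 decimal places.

The Exponential(rate=λ) likelihood is ∝ λ^n e^(−λΣtᵢ). Here n = 3 and Σtᵢ = 7.5 + 2.1 + 7.6 = 17.2.
Posterior ∝ λ^7e^(−7λ) · λ^3e^(−17.2λ) = λ^10e^(−24.2λ), i.e. Gamma(11, 24.2).
Mode = (a−1)/b = 10/24.2 ≈ 0.4132.

λ̂_MAP = 0.4132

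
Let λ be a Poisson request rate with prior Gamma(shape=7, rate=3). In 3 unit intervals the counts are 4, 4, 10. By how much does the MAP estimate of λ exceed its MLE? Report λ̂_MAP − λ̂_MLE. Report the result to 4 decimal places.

Σxᵢ = 18. Posterior is Gamma(25, 6); MAP = (25−1)/6 = 24/6 ≈ 4.00000.
MLE = x̄ = 18/3 ≈ 6.00000.
Difference = 24/6 − 18/3 = -2 ≈ -2.0000.

MAP − MLE = -2.0000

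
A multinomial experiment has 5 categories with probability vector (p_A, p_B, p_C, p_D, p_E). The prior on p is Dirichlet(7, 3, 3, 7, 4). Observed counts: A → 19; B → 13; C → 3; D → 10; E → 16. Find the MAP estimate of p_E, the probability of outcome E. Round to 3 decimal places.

The posterior is Dirichlet(αᵢ + nᵢ) = Dirichlet(26, 16, 6, 17, 20).
For a Dirichlet(a₁,…,a_K) with all aᵢ > 1, the mode has j-th component (aⱼ − 1)/(Σaᵢ − K).
Here Σaᵢ = 85 and K = 5, so p_E = (20 − 1)/(85 − 5) = 19/80 ≈ 0.238.

MAP estimate of p_E = 0.238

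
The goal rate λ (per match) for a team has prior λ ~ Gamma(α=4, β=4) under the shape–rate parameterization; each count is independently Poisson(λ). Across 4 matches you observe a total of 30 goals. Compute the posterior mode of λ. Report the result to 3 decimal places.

Σxᵢ = 30, n = 4.
Posterior ∝ λ^3e^(−4λ) · λ^30e^(−4λ) = λ^33e^(−8λ), i.e. Gamma(shape=34, rate=8).
The mode of a Gamma(a, b) with a ≥ 1 (shape–rate) is (a−1)/b = 33/8 ≈ 4.125.

λ̂_MAP = 4.125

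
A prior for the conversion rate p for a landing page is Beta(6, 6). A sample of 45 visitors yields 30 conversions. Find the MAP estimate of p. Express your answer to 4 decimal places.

Prior: Beta(6, 6).
Data: 30 successes in 45 trials. The binomial likelihood contributes p^30(1−p)^15, so the posterior is Beta(6+30, 6+15) = Beta(36, 21).
For Beta(a, b) with a, b > 1 the mode is (a−1)/(a+b−2) = 35/55 ≈ 0.6364.

p̂_MAP = 0.6364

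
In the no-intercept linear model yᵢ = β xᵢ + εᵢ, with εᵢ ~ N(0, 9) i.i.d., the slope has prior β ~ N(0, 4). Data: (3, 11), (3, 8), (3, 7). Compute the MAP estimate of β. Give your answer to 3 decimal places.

log p(β | y) = −Σ(yᵢ − βxᵢ)²/(2·9) − β²/(2·4) + const.
Setting the derivative to zero: Σxᵢ(yᵢ − βxᵢ)/9 − β/4 = 0, so β = Σxᵢyᵢ / (Σxᵢ² + σ²/τ²).
Σxᵢyᵢ = 3·11 + 3·8 + 3·7 = 78; Σxᵢ² = 27; σ²/τ² = 2.25.
β̂_MAP = 78 / (27 + 2.25) = 78/29.25 ≈ 2.667.

β̂_MAP = 2.667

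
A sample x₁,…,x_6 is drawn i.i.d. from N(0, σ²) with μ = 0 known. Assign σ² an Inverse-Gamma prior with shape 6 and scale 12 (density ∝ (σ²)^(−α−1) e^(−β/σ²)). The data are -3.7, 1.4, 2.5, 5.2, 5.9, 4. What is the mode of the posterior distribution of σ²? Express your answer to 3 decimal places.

σ̂²_MAP = 6.188

Sum of squared deviations about the known mean: SS = (-3.7−0)² + (1.4−0)² + (2.5−0)² + (5.2−0)² + (5.9−0)² + (4−0)² = 99.75.
The Normal likelihood contributes (σ²)^(−n/2) exp(−SS/(2σ²)), so the posterior is Inverse-Gamma(α + n/2, β + SS/2) = Inverse-Gamma(9, 61.875).
The mode of Inverse-Gamma(a, b) is b/(a+1) = 61.875/10 ≈ 6.188.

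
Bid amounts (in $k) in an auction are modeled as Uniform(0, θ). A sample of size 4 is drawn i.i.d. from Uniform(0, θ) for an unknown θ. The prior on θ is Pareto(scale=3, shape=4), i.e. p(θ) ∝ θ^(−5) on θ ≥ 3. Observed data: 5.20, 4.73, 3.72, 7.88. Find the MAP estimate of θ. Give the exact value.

The Uniform(0, θ) likelihood is θ^(−n) for θ ≥ max(xᵢ), zero otherwise. Here max(xᵢ) = 7.88.
Posterior ∝ θ^(−5) · θ^(−4) = θ^(−9) on θ ≥ max(3, 7.88) = 7.88.
This density is strictly decreasing in θ, so the posterior mode lies at the lower boundary of the support.

θ̂_MAP = 7.88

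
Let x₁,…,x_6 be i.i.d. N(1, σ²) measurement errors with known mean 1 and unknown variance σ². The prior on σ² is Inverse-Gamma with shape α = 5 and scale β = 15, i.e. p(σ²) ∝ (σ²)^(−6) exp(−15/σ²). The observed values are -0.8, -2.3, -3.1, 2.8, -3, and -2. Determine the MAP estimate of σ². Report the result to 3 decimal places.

σ̂²_MAP = 4.954

Sum of squared deviations about the known mean: SS = (-0.8−1)² + (-2.3−1)² + (-3.1−1)² + (2.8−1)² + (-3−1)² + (-2−1)² = 59.18.
The Normal likelihood contributes (σ²)^(−n/2) exp(−SS/(2σ²)), so the posterior is Inverse-Gamma(α + n/2, β + SS/2) = Inverse-Gamma(8, 44.59).
The mode of Inverse-Gamma(a, b) is b/(a+1) = 44.59/9 ≈ 4.954.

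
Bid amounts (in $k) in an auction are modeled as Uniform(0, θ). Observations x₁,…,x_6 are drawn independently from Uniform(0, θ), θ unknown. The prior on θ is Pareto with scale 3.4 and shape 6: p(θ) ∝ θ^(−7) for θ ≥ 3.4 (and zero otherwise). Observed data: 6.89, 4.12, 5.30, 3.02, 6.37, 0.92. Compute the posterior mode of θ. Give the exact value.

θ̂_MAP = 6.89

The Uniform(0, θ) likelihood is θ^(−n) for θ ≥ max(xᵢ), zero otherwise. Here max(xᵢ) = 6.89.
Posterior ∝ θ^(−7) · θ^(−6) = θ^(−13) on θ ≥ max(3.4, 6.89) = 6.89.
This density is strictly decreasing in θ, so the posterior mode lies at the lower boundary of the support.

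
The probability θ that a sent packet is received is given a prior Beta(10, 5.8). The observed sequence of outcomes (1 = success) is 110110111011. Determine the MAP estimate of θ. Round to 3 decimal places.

Prior: Beta(10, 5.8).
Data: 9 successes in 12 trials (from the sequence). The binomial likelihood contributes θ^9(1−θ)^3, so the posterior is Beta(10+9, 5.8+3) = Beta(19, 8.8).
For Beta(a, b) with a, b > 1 the mode is (a−1)/(a+b−2) = 18/25.8 ≈ 0.698.

θ̂_MAP = 0.698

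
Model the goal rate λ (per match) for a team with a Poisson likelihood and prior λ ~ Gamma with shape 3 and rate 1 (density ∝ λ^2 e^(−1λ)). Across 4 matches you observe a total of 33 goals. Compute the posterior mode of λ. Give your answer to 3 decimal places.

λ̂_MAP = 7.000

Σxᵢ = 33, n = 4.
Posterior ∝ λ^2e^(−1λ) · λ^33e^(−4λ) = λ^35e^(−5λ), i.e. Gamma(shape=36, rate=5).
The mode of a Gamma(a, b) with a ≥ 1 (shape–rate) is (a−1)/b = 35/5 ≈ 7.000.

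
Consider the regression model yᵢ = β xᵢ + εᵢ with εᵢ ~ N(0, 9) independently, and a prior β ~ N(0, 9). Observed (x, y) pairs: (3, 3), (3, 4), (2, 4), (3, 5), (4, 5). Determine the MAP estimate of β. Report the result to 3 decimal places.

log p(β | y) = −Σ(yᵢ − βxᵢ)²/(2·9) − β²/(2·9) + const.
Setting the derivative to zero: Σxᵢ(yᵢ − βxᵢ)/9 − β/9 = 0, so β = Σxᵢyᵢ / (Σxᵢ² + σ²/τ²).
Σxᵢyᵢ = 3·3 + 3·4 + 2·4 + 3·5 + 4·5 = 64; Σxᵢ² = 47; σ²/τ² = 1.
β̂_MAP = 64 / (47 + 1) = 64/48 ≈ 1.333.

β̂_MAP = 1.333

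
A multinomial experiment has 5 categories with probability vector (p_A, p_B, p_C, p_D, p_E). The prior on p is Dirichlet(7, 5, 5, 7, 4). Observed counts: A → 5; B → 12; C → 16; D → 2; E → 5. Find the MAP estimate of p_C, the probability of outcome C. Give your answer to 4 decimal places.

The posterior is Dirichlet(αᵢ + nᵢ) = Dirichlet(12, 17, 21, 9, 9).
For a Dirichlet(a₁,…,a_K) with all aᵢ > 1, the mode has j-th component (aⱼ − 1)/(Σaᵢ − K).
Here Σaᵢ = 68 and K = 5, so p_C = (21 − 1)/(68 − 5) = 20/63 ≈ 0.3175.

MAP estimate of p_C = 0.3175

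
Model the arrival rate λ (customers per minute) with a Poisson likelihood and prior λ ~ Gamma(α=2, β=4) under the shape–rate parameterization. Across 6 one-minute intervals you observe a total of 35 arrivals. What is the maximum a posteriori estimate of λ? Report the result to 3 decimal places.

λ̂_MAP = 3.600

Σxᵢ = 35, n = 6.
Posterior ∝ λe^(−4λ) · λ^35e^(−6λ) = λ^36e^(−10λ), i.e. Gamma(shape=37, rate=10).
The mode of a Gamma(a, b) with a ≥ 1 (shape–rate) is (a−1)/b = 36/10 ≈ 3.600.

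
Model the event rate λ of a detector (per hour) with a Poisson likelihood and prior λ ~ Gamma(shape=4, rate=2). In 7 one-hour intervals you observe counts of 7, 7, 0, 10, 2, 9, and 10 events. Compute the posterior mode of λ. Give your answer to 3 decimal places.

Σxᵢ = 7+7+0+10+2+9+10 = 45, with n = 7.
Posterior ∝ λ^3e^(−2λ) · λ^45e^(−7λ) = λ^48e^(−9λ), i.e. Gamma(shape=49, rate=9).
The mode of a Gamma(a, b) with a ≥ 1 (shape–rate) is (a−1)/b = 48/9 ≈ 5.333.

λ̂_MAP = 5.333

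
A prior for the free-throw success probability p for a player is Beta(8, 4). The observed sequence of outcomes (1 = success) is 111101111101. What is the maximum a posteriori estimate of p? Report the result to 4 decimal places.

Prior: Beta(8, 4).
Data: 10 successes in 12 trials (from the sequence). The binomial likelihood contributes p^10(1−p)^2, so the posterior is Beta(8+10, 4+2) = Beta(18, 6).
For Beta(a, b) with a, b > 1 the mode is (a−1)/(a+b−2) = 17/22 ≈ 0.7727.

p̂_MAP = 0.7727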